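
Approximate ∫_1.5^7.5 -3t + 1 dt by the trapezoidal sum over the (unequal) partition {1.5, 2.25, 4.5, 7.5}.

Subinterval widths: 0.75, 2.25, 3.
f(1.5) = -3.5, f(2.25) = -5.75, f(4.5) = -12.5, f(7.5) = -21.5.
On each subinterval the trapezoid contributes (Δt_i/2)·[f(t_{i-1}) + f(t_i)].
Sum = -75.

-75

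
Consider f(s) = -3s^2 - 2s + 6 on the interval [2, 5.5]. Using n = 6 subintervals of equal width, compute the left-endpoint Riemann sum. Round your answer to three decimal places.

Δs = (5.5 − 2)/6 = 7/12.
Left endpoints: 2, 31/12, 19/6, 3.75, 13/3, 59/12.
f(2) = -10, f(31/12) = -19.1875, f(19/6) = -365/12, f(3.75) = -43.6875, f(13/3) = -59, f(59/12) = -3665/48.
Sum = Δs · [f(2) + f(31/12) + f(19/6) + ...].
Sum ≈ -139.210.

-139.210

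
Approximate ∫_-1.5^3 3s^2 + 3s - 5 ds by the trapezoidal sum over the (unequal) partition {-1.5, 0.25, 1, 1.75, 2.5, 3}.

Subinterval widths: 1.75, 0.75, 0.75, 0.75, 0.5.
f(-1.5) = -2.75, f(0.25) = -4.0625, f(1) = 1, f(1.75) = 9.4375, f(2.5) = 21.25, f(3) = 31.
On each subinterval the trapezoid contributes (Δs_i/2)·[f(s_{i-1}) + f(s_i)].
Sum = 21.375.

21.375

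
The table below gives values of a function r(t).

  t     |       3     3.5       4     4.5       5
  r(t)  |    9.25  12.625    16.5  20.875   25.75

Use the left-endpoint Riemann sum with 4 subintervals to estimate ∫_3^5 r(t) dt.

29.625

Δt = 0.5.
Sum = 0.5·[9.25 + 12.625 + 16.5 + 20.875] = 29.625.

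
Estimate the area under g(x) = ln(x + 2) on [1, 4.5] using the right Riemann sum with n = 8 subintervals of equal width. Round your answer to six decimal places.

5.537153

Δx = (4.5 − 1)/8 = 0.4375.
Right endpoints: 1.4375, 1.875, 2.3125, 2.75, 3.1875, 3.625, 4.0625, 4.5.
g(1.4375) ≈ 1.234744, g(1.875) ≈ 1.354546, g(2.3125) ≈ 1.461518, g(2.75) ≈ 1.558145, g(3.1875) ≈ 1.646252, g(3.625) ≈ 1.727221, g(4.0625) ≈ 1.802122, g(4.5) ≈ 1.871802.
Sum = Δx · [g(1.4375) + g(1.875) + g(2.3125) + ...].
Sum ≈ 5.537153.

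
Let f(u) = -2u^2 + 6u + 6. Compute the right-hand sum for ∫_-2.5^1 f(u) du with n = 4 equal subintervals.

7.0546875

Δu = (1 − (-2.5))/4 = 0.875.
Right endpoints: -1.625, -0.75, 0.125, 1.
f(-1.625) = -9.03125, f(-0.75) = 0.375, f(0.125) = 6.71875, f(1) = 10.
Sum = Δu · [f(-1.625) + f(-0.75) + f(0.125) + f(1)].
Sum = 7.0546875.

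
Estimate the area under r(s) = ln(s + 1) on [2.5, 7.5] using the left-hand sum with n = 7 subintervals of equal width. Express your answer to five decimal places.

8.48187

Δs = (7.5 − 2.5)/7 = 5/7.
Left endpoints: 2.5, 45/14, 55/14, 65/14, 75/14, 85/14, 95/14.
r(2.5) ≈ 1.25276, r(45/14) ≈ 1.43848, r(55/14) ≈ 1.59505, r(65/14) ≈ 1.73039, r(75/14) ≈ 1.84958, r(85/14) ≈ 1.95606, r(95/14) ≈ 2.05229.
Sum = Δs · [r(2.5) + r(45/14) + r(55/14) + ...].
Sum ≈ 8.48187.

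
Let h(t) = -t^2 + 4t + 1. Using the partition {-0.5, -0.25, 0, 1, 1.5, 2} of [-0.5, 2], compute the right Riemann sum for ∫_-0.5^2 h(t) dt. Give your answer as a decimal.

9.109375

Subinterval widths: 0.25, 0.25, 1, 0.5, 0.5.
Right endpoints: -0.25, 0, 1, 1.5, 2.
h(-0.25) = -0.0625, h(0) = 1, h(1) = 4, h(1.5) = 4.75, h(2) = 5.
Sum = Σ Δt_i · h(t_i).
Sum = 9.109375.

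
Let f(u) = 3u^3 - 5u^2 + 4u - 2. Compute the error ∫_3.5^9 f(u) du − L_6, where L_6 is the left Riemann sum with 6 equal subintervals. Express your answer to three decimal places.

756.478

Exact integral: ∫_3.5^9 f(u) du ≈ 3791.16146.
L_6 ≈ 3034.68388.
Error ≈ 3791.16146 − 3034.68388 ≈ 756.478.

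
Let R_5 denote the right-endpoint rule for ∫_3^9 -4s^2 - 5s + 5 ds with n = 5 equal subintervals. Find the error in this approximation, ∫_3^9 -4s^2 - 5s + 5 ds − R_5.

196.56

Exact integral: ∫_3^9 f(s) ds = -1086.
R_5 = -1282.56.
Error = -1086 − (-1282.56) = 196.56.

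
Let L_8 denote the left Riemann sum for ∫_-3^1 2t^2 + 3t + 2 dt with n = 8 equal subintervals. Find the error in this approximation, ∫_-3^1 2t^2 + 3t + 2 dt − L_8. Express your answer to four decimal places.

-1.3333

Exact integral: ∫_-3^1 f(t) dt ≈ 14.666667.
L_8 = 16.
Error ≈ 14.666667 − 16 ≈ -1.3333.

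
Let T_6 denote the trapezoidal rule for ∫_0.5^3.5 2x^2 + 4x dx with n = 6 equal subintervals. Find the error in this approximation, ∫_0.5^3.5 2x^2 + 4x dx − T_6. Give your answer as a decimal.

-0.25

Exact integral: ∫_0.5^3.5 f(x) dx = 52.5.
T_6 = 52.75.
Error = 52.5 − 52.75 = -0.25.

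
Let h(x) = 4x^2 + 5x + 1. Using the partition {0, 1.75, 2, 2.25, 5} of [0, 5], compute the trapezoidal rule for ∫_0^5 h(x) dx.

251.625

Subinterval widths: 1.75, 0.25, 0.25, 2.75.
h(0) = 1, h(1.75) = 22, h(2) = 27, h(2.25) = 32.5, h(5) = 126.
On each subinterval the trapezoid contributes (Δx_i/2)·[h(x_{i-1}) + h(x_i)].
Sum = 251.625.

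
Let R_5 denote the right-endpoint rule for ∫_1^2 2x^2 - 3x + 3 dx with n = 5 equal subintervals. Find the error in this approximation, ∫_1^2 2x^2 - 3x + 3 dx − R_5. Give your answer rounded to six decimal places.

Exact integral: ∫_1^2 f(x) dx ≈ 3.16666667.
R_5 = 3.48.
Error ≈ 3.16666667 − 3.48 ≈ -0.313333.

-0.313333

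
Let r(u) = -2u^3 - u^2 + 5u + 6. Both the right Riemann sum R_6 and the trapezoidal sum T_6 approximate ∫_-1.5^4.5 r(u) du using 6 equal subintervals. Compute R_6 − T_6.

R_6 = -251.5.
T_6 = -163.
R_6 − T_6 = -88.5.

-88.5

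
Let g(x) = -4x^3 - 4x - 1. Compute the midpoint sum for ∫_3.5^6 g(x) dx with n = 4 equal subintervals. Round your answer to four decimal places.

Δx = (6 − 3.5)/4 = 0.625.
Midpoints: 3.8125, 4.4375, 5.0625, 5.6875.
g(3.8125) = -243621/1024, g(4.4375) = -377111/1024, g(5.0625) = -553201/1024, g(5.6875) = -777891/1024.
Sum = Δx · [g(3.8125) + g(4.4375) + g(5.0625) + g(5.6875)].
Sum ≈ -1191.2988.

-1191.2988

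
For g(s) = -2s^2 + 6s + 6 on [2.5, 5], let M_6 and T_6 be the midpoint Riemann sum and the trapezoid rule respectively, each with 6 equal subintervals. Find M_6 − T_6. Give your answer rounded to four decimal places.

0.2170

M_6 ≈ -1.594329.
T_6 ≈ -1.811343.
M_6 − T_6 ≈ 0.2170.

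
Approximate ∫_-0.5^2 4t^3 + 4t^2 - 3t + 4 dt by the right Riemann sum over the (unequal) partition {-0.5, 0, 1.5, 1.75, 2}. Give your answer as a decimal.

54.609375

Subinterval widths: 0.5, 1.5, 0.25, 0.25.
Right endpoints: 0, 1.5, 1.75, 2.
f(0) = 4, f(1.5) = 22, f(1.75) = 32.4375, f(2) = 46.
Sum = Σ Δt_i · f(t_i).
Sum = 54.609375.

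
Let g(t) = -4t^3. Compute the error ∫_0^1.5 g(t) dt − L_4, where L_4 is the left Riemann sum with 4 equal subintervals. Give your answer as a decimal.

Exact integral: ∫_0^1.5 g(t) dt = -5.0625.
L_4 = -2.84765625.
Error = -5.0625 − (-2.84765625) = -2.21484375.

-2.21484375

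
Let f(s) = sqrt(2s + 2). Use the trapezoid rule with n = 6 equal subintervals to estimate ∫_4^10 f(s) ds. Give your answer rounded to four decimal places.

23.8469

Δs = (10 − 4)/6 = 1.
f(4) ≈ 3.1623, f(5) ≈ 3.4641, f(6) ≈ 3.7417, f(7) ≈ 4.0000, f(8) ≈ 4.2426, f(9) ≈ 4.4721, f(10) ≈ 4.6904.
T_6 = (Δs/2)·[f(s_0) + 2f(s_1) + ... + 2f(s_{5}) + f(s_6)].
Sum ≈ 23.8469.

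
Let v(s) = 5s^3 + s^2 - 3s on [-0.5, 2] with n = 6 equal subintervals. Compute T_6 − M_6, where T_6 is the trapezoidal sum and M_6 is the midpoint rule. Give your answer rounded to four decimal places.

1.3292

T_6 ≈ 17.891348.
M_6 ≈ 16.562138.
T_6 − M_6 ≈ 1.3292.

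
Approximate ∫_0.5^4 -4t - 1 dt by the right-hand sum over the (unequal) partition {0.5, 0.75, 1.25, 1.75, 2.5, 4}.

-41.75

Subinterval widths: 0.25, 0.5, 0.5, 0.75, 1.5.
Right endpoints: 0.75, 1.25, 1.75, 2.5, 4.
f(0.75) = -4, f(1.25) = -6, f(1.75) = -8, f(2.5) = -11, f(4) = -17.
Sum = Σ Δt_i · f(t_i).
Sum = -41.75.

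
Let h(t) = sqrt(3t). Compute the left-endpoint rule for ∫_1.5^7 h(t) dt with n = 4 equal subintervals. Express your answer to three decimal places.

Δt = (7 − 1.5)/4 = 1.375.
Left endpoints: 1.5, 2.875, 4.25, 5.625.
h(1.5) ≈ 2.121, h(2.875) ≈ 2.937, h(4.25) ≈ 3.571, h(5.625) ≈ 4.108.
Sum = Δt · [h(1.5) + h(2.875) + h(4.25) + h(5.625)].
Sum ≈ 17.513.

17.513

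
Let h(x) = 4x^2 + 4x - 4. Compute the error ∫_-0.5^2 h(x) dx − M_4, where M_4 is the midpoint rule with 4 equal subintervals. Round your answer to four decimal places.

Exact integral: ∫_-0.5^2 h(x) dx ≈ 8.333333.
M_4 = 8.0078125.
Error ≈ 8.333333 − 8.0078125 ≈ 0.3255.

0.3255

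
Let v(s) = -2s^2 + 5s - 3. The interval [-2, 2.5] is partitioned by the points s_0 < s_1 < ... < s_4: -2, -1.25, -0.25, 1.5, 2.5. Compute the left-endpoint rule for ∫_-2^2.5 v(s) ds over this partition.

-35.78125

Subinterval widths: 0.75, 1, 1.75, 1.
Left endpoints: -2, -1.25, -0.25, 1.5.
v(-2) = -21, v(-1.25) = -12.375, v(-0.25) = -4.375, v(1.5) = 0.
Sum = Σ Δs_i · v(s_i).
Sum = -35.78125.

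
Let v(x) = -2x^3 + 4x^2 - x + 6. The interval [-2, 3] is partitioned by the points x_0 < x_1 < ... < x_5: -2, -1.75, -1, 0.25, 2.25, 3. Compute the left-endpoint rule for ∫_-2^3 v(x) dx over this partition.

62.140625

Subinterval widths: 0.25, 0.75, 1.25, 2, 0.75.
Left endpoints: -2, -1.75, -1, 0.25, 2.25.
v(-2) = 40, v(-1.75) = 30.71875, v(-1) = 13, v(0.25) = 5.96875, v(2.25) = 1.21875.
Sum = Σ Δx_i · v(x_i).
Sum = 62.140625.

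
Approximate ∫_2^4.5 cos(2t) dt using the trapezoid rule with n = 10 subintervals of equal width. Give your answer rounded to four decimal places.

0.5722

Δt = (4.5 − 2)/10 = 0.25.
f(2) ≈ -0.6536, f(2.25) ≈ -0.2108, f(2.5) ≈ 0.2837, f(2.75) ≈ 0.7087, f(3) ≈ 0.9602, f(3.25) ≈ 0.9766, f(3.5) ≈ 0.7539, f(3.75) ≈ 0.3466, f(4) ≈ -0.1455, f(4.25) ≈ -0.6020, f(4.5) ≈ -0.9111.
T_10 = (Δt/2)·[f(t_0) + 2f(t_1) + ... + 2f(t_{9}) + f(t_10)].
Sum ≈ 0.5722.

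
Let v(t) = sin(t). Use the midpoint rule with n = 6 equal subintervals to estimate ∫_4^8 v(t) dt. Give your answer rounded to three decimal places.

Δt = (8 − 4)/6 = 2/3.
Midpoints: 13/3, 5, 17/3, 19/3, 7, 23/3.
v(13/3) ≈ -0.929, v(5) ≈ -0.959, v(17/3) ≈ -0.578, v(19/3) ≈ 0.050, v(7) ≈ 0.657, v(23/3) ≈ 0.983.
Sum = Δt · [v(13/3) + v(5) + v(17/3) + ...].
Sum ≈ -0.518.

-0.518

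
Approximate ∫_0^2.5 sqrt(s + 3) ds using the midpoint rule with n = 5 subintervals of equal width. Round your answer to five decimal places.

5.13578

Δs = (2.5 − 0)/5 = 0.5.
Midpoints: 0.25, 0.75, 1.25, 1.75, 2.25.
f(0.25) ≈ 1.80278, f(0.75) ≈ 1.93649, f(1.25) ≈ 2.06155, f(1.75) ≈ 2.17945, f(2.25) ≈ 2.29129.
Sum = Δs · [f(0.25) + f(0.75) + f(1.25) + f(1.75) + f(2.25)].
Sum ≈ 5.13578.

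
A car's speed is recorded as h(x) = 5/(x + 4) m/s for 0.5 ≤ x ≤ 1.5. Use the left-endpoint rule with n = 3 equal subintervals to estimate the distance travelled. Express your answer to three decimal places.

1.038

Δx = (1.5 − 0.5)/3 = 1/3.
Left endpoints: 0.5, 5/6, 7/6.
h(0.5) = 10/9, h(5/6) = 30/29, h(7/6) = 30/31.
Sum = Δx · [h(0.5) + h(5/6) + h(7/6)].
Sum ≈ 1.038.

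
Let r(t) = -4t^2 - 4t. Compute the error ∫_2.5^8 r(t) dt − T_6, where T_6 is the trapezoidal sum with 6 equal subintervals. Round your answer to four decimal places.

Exact integral: ∫_2.5^8 r(t) dt ≈ -777.333333.
T_6 ≈ -780.414352.
Error ≈ -777.333333 − (-780.414352) ≈ 3.0810.

3.0810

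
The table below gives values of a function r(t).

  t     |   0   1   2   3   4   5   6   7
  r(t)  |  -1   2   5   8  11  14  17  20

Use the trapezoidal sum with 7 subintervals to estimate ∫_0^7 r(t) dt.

Δt = 1.
T_7 = (1/2)·[(-1) + 2·2 + 2·5 + 2·8 + 2·11 + 2·14 + 2·17 + 20] = 66.5.

66.5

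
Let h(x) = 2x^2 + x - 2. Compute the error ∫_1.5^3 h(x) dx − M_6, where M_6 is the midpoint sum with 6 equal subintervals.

0.015625

Exact integral: ∫_1.5^3 h(x) dx = 16.125.
M_6 = 16.109375.
Error = 16.125 − 16.109375 = 0.015625.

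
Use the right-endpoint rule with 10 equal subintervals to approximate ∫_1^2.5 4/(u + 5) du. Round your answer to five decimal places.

0.88265

Δu = (2.5 − 1)/10 = 0.15.
Right endpoints: 1.15, 1.3, 1.45, 1.6, 1.75, 1.9, 2.05, 2.2, 2.35, 2.5.
f(1.15) = 80/123, f(1.3) = 40/63, f(1.45) = 80/129, f(1.6) = 20/33, f(1.75) = 16/27, f(1.9) = 40/69, f(2.05) = 80/141, f(2.2) = 5/9, f(2.35) = 80/147, f(2.5) = 8/15.
Sum = Δu · [f(1.15) + f(1.3) + f(1.45) + ...].
Sum ≈ 0.88265.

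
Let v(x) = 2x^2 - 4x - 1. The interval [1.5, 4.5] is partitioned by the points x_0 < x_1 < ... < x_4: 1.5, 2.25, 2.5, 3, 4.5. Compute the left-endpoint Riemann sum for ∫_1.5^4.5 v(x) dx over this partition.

6.40625

Subinterval widths: 0.75, 0.25, 0.5, 1.5.
Left endpoints: 1.5, 2.25, 2.5, 3.
v(1.5) = -2.5, v(2.25) = 0.125, v(2.5) = 1.5, v(3) = 5.
Sum = Σ Δx_i · v(x_i).
Sum = 6.40625.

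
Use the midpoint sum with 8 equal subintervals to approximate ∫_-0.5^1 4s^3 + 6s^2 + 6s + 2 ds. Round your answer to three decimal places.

Δs = (1 − (-0.5))/8 = 0.1875.
Midpoints: -0.40625, -0.21875, -0.03125, 0.15625, 0.34375, 0.53125, 0.71875, 0.90625.
f(-0.40625) = 2331/8192, f(-0.21875) = 7641/8192, f(-0.03125) = 14895/8192, f(0.15625) = 25389/8192, f(0.34375) = 40419/8192, f(0.53125) = 61281/8192, f(0.71875) = 89271/8192, f(0.90625) = 125685/8192.
Sum = Δs · [f(-0.40625) + f(-0.21875) + f(-0.03125) + ...].
Sum ≈ 8.398.

8.398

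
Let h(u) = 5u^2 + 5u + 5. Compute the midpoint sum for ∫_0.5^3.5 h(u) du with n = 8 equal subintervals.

116.07421875

Δu = (3.5 − 0.5)/8 = 0.375.
Midpoints: 0.6875, 1.0625, 1.4375, 1.8125, 2.1875, 2.5625, 2.9375, 3.3125.
h(0.6875) = 10.80078125, h(1.0625) = 15.95703125, h(1.4375) = 22.51953125, h(1.8125) = 30.48828125, h(2.1875) = 39.86328125, h(2.5625) = 50.64453125, h(2.9375) = 62.83203125, h(3.3125) = 76.42578125.
Sum = Δu · [h(0.6875) + h(1.0625) + h(1.4375) + ...].
Sum = 116.07421875.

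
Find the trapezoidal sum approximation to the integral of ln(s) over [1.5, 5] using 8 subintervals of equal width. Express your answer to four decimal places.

Δs = (5 − 1.5)/8 = 0.4375.
f(1.5) ≈ 0.4055, f(1.9375) ≈ 0.6614, f(2.375) ≈ 0.8650, f(2.8125) ≈ 1.0341, f(3.25) ≈ 1.1787, f(3.6875) ≈ 1.3049, f(4.125) ≈ 1.4171, f(4.5625) ≈ 1.5179, f(5) ≈ 1.6094.
T_8 = (Δs/2)·[f(s_0) + 2f(s_1) + ... + 2f(s_{7}) + f(s_8)].
Sum ≈ 3.9316.

3.9316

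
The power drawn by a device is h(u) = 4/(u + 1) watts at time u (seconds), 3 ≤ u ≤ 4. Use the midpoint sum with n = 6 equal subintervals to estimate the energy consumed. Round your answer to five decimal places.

0.89247

Δu = (4 − 3)/6 = 1/6.
Midpoints: 37/12, 3.25, 41/12, 43/12, 3.75, 47/12.
h(37/12) = 48/49, h(3.25) = 16/17, h(41/12) = 48/53, h(43/12) = 48/55, h(3.75) = 16/19, h(47/12) = 48/59.
Sum = Δu · [h(37/12) + h(3.25) + h(41/12) + ...].
Sum ≈ 0.89247.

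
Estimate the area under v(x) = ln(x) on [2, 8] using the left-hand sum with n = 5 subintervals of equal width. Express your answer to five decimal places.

8.37311

Δx = (8 − 2)/5 = 1.2.
Left endpoints: 2, 3.2, 4.4, 5.6, 6.8.
v(2) ≈ 0.69315, v(3.2) ≈ 1.16315, v(4.4) ≈ 1.48160, v(5.6) ≈ 1.72277, v(6.8) ≈ 1.91692.
Sum = Δx · [v(2) + v(3.2) + v(4.4) + v(5.6) + v(6.8)].
Sum ≈ 8.37311.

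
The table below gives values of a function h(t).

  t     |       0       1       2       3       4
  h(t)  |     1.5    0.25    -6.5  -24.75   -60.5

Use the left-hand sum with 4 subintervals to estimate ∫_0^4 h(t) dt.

Δt = 1.
Sum = 1·[1.5 + 0.25 + (-6.5) + (-24.75)] = -29.5.

-29.5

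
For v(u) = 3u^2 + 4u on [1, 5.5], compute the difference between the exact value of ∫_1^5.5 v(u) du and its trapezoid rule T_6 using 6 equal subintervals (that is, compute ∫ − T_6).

Exact integral: ∫_1^5.5 v(u) du = 223.875.
T_6 = 225.140625.
Error = 223.875 − 225.140625 = -1.265625.

-1.265625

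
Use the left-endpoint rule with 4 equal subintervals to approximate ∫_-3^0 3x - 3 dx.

-25.875

Δx = (0 − (-3))/4 = 0.75.
Left endpoints: -3, -2.25, -1.5, -0.75.
f(-3) = -12, f(-2.25) = -9.75, f(-1.5) = -7.5, f(-0.75) = -5.25.
Sum = Δx · [f(-3) + f(-2.25) + f(-1.5) + f(-0.75)].
Sum = -25.875.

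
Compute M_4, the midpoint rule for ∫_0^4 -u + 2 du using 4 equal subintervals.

Δu = (4 − 0)/4 = 1.
Midpoints: 0.5, 1.5, 2.5, 3.5.
f(0.5) = 1.5, f(1.5) = 0.5, f(2.5) = -0.5, f(3.5) = -1.5.
Sum = Δu · [f(0.5) + f(1.5) + f(2.5) + f(3.5)].
Sum = 0.

0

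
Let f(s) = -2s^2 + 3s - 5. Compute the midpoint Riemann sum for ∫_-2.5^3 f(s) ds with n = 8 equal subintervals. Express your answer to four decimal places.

-51.3584

Δs = (3 − (-2.5))/8 = 0.6875.
Midpoints: -2.15625, -1.46875, -0.78125, -0.09375, 0.59375, 1.28125, 1.96875, 2.65625.
f(-2.15625) = -10633/512, f(-1.46875) = -7025/512, f(-0.78125) = -4385/512, f(-0.09375) = -2713/512, f(0.59375) = -2009/512, f(1.28125) = -2273/512, f(1.96875) = -3505/512, f(2.65625) = -5705/512.
Sum = Δs · [f(-2.15625) + f(-1.46875) + f(-0.78125) + ...].
Sum ≈ -51.3584.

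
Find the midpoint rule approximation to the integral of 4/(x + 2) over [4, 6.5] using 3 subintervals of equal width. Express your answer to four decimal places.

Δx = (6.5 − 4)/3 = 5/6.
Midpoints: 53/12, 5.25, 73/12.
f(53/12) = 48/77, f(5.25) = 16/29, f(73/12) = 48/97.
Sum = Δx · [f(53/12) + f(5.25) + f(73/12)].
Sum ≈ 1.3916.

1.3916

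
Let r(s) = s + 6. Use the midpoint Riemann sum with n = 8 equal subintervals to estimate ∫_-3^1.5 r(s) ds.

Δs = (1.5 − (-3))/8 = 0.5625.
Midpoints: -2.71875, -2.15625, -1.59375, -1.03125, -0.46875, 0.09375, 0.65625, 1.21875.
r(-2.71875) = 3.28125, r(-2.15625) = 3.84375, r(-1.59375) = 4.40625, r(-1.03125) = 4.96875, r(-0.46875) = 5.53125, r(0.09375) = 6.09375, r(0.65625) = 6.65625, r(1.21875) = 7.21875.
Sum = Δs · [r(-2.71875) + r(-2.15625) + r(-1.59375) + ...].
Sum = 23.625.

23.625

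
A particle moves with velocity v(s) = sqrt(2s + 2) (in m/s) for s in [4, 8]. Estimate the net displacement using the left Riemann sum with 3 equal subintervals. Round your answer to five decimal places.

14.18278

Δs = (8 − 4)/3 = 4/3.
Left endpoints: 4, 16/3, 20/3.
v(4) ≈ 3.16228, v(16/3) ≈ 3.55903, v(20/3) ≈ 3.91578.
Sum = Δs · [v(4) + v(16/3) + v(20/3)].
Sum ≈ 14.18278.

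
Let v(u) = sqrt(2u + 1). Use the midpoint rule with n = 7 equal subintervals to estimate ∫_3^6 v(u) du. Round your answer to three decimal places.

Δu = (6 − 3)/7 = 3/7.
Midpoints: 45/14, 51/14, 57/14, 4.5, 69/14, 75/14, 81/14.
v(45/14) ≈ 2.726, v(51/14) ≈ 2.878, v(57/14) ≈ 3.024, v(4.5) ≈ 3.162, v(69/14) ≈ 3.295, v(75/14) ≈ 3.423, v(81/14) ≈ 3.546.
Sum = Δu · [v(45/14) + v(51/14) + v(57/14) + ...].
Sum ≈ 9.451.

9.451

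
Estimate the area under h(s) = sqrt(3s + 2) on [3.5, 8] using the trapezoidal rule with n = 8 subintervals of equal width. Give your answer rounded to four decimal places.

19.6366

Δs = (8 − 3.5)/8 = 0.5625.
h(3.5) ≈ 3.5355, h(4.0625) ≈ 3.7666, h(4.625) ≈ 3.9843, h(5.1875) ≈ 4.1908, h(5.75) ≈ 4.3875, h(6.3125) ≈ 4.5758, h(6.875) ≈ 4.7566, h(7.4375) ≈ 4.9308, h(8) ≈ 5.0990.
T_8 = (Δs/2)·[h(s_0) + 2h(s_1) + ... + 2h(s_{7}) + h(s_8)].
Sum ≈ 19.6366.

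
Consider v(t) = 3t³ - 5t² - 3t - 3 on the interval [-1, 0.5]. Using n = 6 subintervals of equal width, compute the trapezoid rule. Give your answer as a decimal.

-6.06640625

Δt = (0.5 − (-1))/6 = 0.25.
v(-1) = -8, v(-0.75) = -4.828125, v(-0.5) = -3.125, v(-0.25) = -2.609375, v(0) = -3, v(0.25) = -4.015625, v(0.5) = -5.375.
T_6 = (Δt/2)·[v(t_0) + 2v(t_1) + ... + 2v(t_{5}) + v(t_6)].
Sum = -6.06640625.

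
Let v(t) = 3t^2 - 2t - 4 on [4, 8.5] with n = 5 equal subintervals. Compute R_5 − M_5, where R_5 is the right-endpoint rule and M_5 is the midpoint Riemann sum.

74.62125

R_5 = 549.585.
M_5 = 474.96375.
R_5 − M_5 = 74.62125.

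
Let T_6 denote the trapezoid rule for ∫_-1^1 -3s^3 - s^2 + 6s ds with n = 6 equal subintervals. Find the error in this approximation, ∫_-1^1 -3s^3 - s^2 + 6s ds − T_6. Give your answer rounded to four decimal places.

0.0370

Exact integral: ∫_-1^1 f(s) ds ≈ -0.666667.
T_6 ≈ -0.703704.
Error ≈ -0.666667 − (-0.703704) ≈ 0.0370.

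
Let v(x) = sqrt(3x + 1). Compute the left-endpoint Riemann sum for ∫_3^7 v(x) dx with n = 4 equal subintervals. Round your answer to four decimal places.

Δx = (7 − 3)/4 = 1.
Left endpoints: 3, 4, 5, 6.
v(3) ≈ 3.1623, v(4) ≈ 3.6056, v(5) ≈ 4.0000, v(6) ≈ 4.3589.
Sum = Δx · [v(3) + v(4) + v(5) + v(6)].
Sum ≈ 15.1267.

15.1267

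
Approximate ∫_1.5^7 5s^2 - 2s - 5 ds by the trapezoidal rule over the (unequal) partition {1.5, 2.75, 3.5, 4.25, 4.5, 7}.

Subinterval widths: 1.25, 0.75, 0.75, 0.25, 2.5.
f(1.5) = 3.25, f(2.75) = 27.3125, f(3.5) = 49.25, f(4.25) = 76.8125, f(4.5) = 87.25, f(7) = 226.
On each subinterval the trapezoid contributes (Δs_i/2)·[f(s_{i-1}) + f(s_i)].
Sum = 507.15625.

507.15625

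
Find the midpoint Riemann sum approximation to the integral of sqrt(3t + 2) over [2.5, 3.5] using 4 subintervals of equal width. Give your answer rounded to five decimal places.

Δt = (3.5 − 2.5)/4 = 0.25.
Midpoints: 2.625, 2.875, 3.125, 3.375.
f(2.625) ≈ 3.14245, f(2.875) ≈ 3.25960, f(3.125) ≈ 3.37268, f(3.375) ≈ 3.48210.
Sum = Δt · [f(2.625) + f(2.875) + f(3.125) + f(3.375)].
Sum ≈ 3.31421.

3.31421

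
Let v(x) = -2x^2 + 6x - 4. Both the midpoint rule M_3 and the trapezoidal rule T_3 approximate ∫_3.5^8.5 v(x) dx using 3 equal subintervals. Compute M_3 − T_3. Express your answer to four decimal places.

6.9444

M_3 ≈ -218.518519.
T_3 ≈ -225.462963.
M_3 − T_3 ≈ 6.9444.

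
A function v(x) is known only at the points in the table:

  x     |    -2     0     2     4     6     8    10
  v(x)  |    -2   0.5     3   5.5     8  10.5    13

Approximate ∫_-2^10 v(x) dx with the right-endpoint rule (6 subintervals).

81

Δx = 2.
Sum = 2·[0.5 + 3 + 5.5 + 8 + 10.5 + 13] = 81.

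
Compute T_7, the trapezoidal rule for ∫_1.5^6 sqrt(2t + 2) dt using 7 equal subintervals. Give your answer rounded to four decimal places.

13.7281

Δt = (6 − 1.5)/7 = 9/14.
f(1.5) ≈ 2.2361, f(15/7) ≈ 2.5071, f(39/14) ≈ 2.7516, f(24/7) ≈ 2.9761, f(57/14) ≈ 3.1848, f(33/7) ≈ 3.3806, f(75/14) ≈ 3.5657, f(6) ≈ 3.7417.
T_7 = (Δt/2)·[f(t_0) + 2f(t_1) + ... + 2f(t_{6}) + f(t_7)].
Sum ≈ 13.7281.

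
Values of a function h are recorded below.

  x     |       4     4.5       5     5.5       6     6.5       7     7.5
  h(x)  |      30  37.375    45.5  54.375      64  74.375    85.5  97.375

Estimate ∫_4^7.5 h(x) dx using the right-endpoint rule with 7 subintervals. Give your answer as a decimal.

Δx = 0.5.
Sum = 0.5·[37.375 + 45.5 + 54.375 + 64 + 74.375 + 85.5 + 97.375] = 229.25.

229.25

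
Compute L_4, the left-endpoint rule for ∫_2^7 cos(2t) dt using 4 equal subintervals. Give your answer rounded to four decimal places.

-0.1311

Δt = (7 − 2)/4 = 1.25.
Left endpoints: 2, 3.25, 4.5, 5.75.
f(2) ≈ -0.6536, f(3.25) ≈ 0.9766, f(4.5) ≈ -0.9111, f(5.75) ≈ 0.4833.
Sum = Δt · [f(2) + f(3.25) + f(4.5) + f(5.75)].
Sum ≈ -0.1311.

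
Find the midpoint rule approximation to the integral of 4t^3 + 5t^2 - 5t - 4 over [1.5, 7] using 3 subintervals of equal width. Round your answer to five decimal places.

2736.83565

Δt = (7 − 1.5)/3 = 11/6.
Midpoints: 29/12, 4.25, 73/12.
f(29/12) = 3757/54, f(4.25) = 372.125, f(73/12) = 113521/108.
Sum = Δt · [f(29/12) + f(4.25) + f(73/12)].
Sum ≈ 2736.83565.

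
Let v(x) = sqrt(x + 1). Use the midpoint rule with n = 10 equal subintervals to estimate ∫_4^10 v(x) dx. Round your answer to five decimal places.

Δx = (10 − 4)/10 = 0.6.
Midpoints: 4.3, 4.9, 5.5, 6.1, 6.7, 7.3, 7.9, 8.5, 9.1, 9.7.
v(4.3) ≈ 2.30217, v(4.9) ≈ 2.42899, v(5.5) ≈ 2.54951, v(6.1) ≈ 2.66458, v(6.7) ≈ 2.77489, v(7.3) ≈ 2.88097, v(7.9) ≈ 2.98329, v(8.5) ≈ 3.08221, v(9.1) ≈ 3.17805, v(9.7) ≈ 3.27109.
Sum = Δx · [v(4.3) + v(4.9) + v(5.5) + ...].
Sum ≈ 16.86945.

16.86945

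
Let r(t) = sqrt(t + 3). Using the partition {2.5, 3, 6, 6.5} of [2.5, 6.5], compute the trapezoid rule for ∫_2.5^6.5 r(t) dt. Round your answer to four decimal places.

Subinterval widths: 0.5, 3, 0.5.
r(2.5) ≈ 2.3452, r(3) ≈ 2.4495, r(6) ≈ 3.0000, r(6.5) ≈ 3.0822.
On each subinterval the trapezoid contributes (Δt_i/2)·[r(t_{i-1}) + r(t_i)].
Sum ≈ 10.8935.

10.8935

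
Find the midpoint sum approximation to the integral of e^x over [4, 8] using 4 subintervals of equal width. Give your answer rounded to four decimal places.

Δx = (8 − 4)/4 = 1.
Midpoints: 4.5, 5.5, 6.5, 7.5.
f(4.5) ≈ 90.0171, f(5.5) ≈ 244.6919, f(6.5) ≈ 665.1416, f(7.5) ≈ 1808.0424.
Sum = Δx · [f(4.5) + f(5.5) + f(6.5) + f(7.5)].
Sum ≈ 2807.8931.

2807.8931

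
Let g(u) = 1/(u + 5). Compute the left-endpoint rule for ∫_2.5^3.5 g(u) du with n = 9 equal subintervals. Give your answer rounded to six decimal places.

Δu = (3.5 − 2.5)/9 = 1/9.
Left endpoints: 2.5, 47/18, 49/18, 17/6, 53/18, 55/18, 19/6, 59/18, 61/18.
g(2.5) = 2/15, g(47/18) = 18/137, g(49/18) = 18/139, g(17/6) = 6/47, g(53/18) = 18/143, g(55/18) = 18/145, g(19/6) = 6/49, g(59/18) = 18/149, g(61/18) = 18/151.
Sum = Δu · [g(2.5) + g(47/18) + g(49/18) + ...].
Sum ≈ 0.126039.

0.126039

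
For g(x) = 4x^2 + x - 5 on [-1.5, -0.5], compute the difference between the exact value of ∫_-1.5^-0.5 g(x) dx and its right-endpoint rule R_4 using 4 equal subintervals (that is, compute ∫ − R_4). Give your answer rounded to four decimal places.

Exact integral: ∫_-1.5^-0.5 g(x) dx ≈ -1.666667.
R_4 = -2.5.
Error ≈ -1.666667 − (-2.5) ≈ 0.8333.

0.8333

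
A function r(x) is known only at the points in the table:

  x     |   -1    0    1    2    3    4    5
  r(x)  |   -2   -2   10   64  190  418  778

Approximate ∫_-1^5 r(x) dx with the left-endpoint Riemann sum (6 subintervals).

678

Δx = 1.
Sum = 1·[(-2) + (-2) + 10 + 64 + 190 + 418] = 678.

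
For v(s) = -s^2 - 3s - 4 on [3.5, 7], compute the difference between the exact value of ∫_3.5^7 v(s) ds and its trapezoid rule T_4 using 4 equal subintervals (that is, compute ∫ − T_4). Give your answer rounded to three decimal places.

Exact integral: ∫_3.5^7 v(s) ds ≈ -169.16667.
T_4 = -169.61328125.
Error ≈ -169.16667 − (-169.61328125) ≈ 0.447.

0.447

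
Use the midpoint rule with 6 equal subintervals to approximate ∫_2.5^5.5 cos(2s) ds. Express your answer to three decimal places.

Δs = (5.5 − 2.5)/6 = 0.5.
Midpoints: 2.75, 3.25, 3.75, 4.25, 4.75, 5.25.
f(2.75) ≈ 0.709, f(3.25) ≈ 0.977, f(3.75) ≈ 0.347, f(4.25) ≈ -0.602, f(4.75) ≈ -0.997, f(5.25) ≈ -0.476.
Sum = Δs · [f(2.75) + f(3.25) + f(3.75) + ...].
Sum ≈ -0.021.

-0.021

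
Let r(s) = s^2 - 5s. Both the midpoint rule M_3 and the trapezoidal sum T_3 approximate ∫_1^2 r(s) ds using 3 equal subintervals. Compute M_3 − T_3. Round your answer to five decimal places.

-0.02778

M_3 ≈ -5.1759259.
T_3 ≈ -5.1481481.
M_3 − T_3 ≈ -0.02778.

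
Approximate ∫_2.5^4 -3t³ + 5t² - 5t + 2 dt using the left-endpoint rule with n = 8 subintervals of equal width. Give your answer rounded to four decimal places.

Δt = (4 − 2.5)/8 = 0.1875.
Left endpoints: 2.5, 2.6875, 2.875, 3.0625, 3.25, 3.4375, 3.625, 3.8125.
f(2.5) = -26.125, f(2.6875) = -137449/4096, f(2.875) = -21677/512, f(3.0625) = -215395/4096, f(3.25) = -64.421875, f(3.4375) = -319333/4096, f(3.625) = -47783/512, f(3.8125) = -453151/4096.
Sum = Δt · [f(2.5) + f(2.6875) + f(2.875) + ...].
Sum ≈ -93.9280.

-93.9280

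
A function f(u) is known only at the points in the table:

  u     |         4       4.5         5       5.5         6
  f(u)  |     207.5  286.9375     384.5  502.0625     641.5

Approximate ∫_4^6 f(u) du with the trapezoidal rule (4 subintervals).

Δu = 0.5.
T_4 = (0.5/2)·[207.5 + 2·286.9375 + 2·384.5 + 2·502.0625 + 641.5] = 799.

799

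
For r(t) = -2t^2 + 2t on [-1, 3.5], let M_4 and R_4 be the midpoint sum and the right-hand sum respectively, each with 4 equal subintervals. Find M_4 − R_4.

M_4 = -17.05078125.
R_4 = -27.4921875.
M_4 − R_4 = 10.44140625.

10.44140625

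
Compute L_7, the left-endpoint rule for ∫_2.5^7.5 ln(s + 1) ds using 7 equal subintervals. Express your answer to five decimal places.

Δs = (7.5 − 2.5)/7 = 5/7.
Left endpoints: 2.5, 45/14, 55/14, 65/14, 75/14, 85/14, 95/14.
f(2.5) ≈ 1.25276, f(45/14) ≈ 1.43848, f(55/14) ≈ 1.59505, f(65/14) ≈ 1.73039, f(75/14) ≈ 1.84958, f(85/14) ≈ 1.95606, f(95/14) ≈ 2.05229.
Sum = Δs · [f(2.5) + f(45/14) + f(55/14) + ...].
Sum ≈ 8.48187.

8.48187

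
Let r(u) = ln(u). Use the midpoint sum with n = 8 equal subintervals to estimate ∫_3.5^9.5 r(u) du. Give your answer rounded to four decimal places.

Δu = (9.5 − 3.5)/8 = 0.75.
Midpoints: 3.875, 4.625, 5.375, 6.125, 6.875, 7.625, 8.375, 9.125.
r(3.875) ≈ 1.3545, r(4.625) ≈ 1.5315, r(5.375) ≈ 1.6818, r(6.125) ≈ 1.8124, r(6.875) ≈ 1.9279, r(7.625) ≈ 2.0314, r(8.375) ≈ 2.1253, r(9.125) ≈ 2.2110.
Sum = Δu · [r(3.875) + r(4.625) + r(5.375) + ...].
Sum ≈ 11.0068.

11.0068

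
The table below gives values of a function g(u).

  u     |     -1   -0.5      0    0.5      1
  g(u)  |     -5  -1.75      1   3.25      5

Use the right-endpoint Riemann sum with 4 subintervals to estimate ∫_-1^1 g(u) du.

3.75

Δu = 0.5.
Sum = 0.5·[(-1.75) + 1 + 3.25 + 5] = 3.75.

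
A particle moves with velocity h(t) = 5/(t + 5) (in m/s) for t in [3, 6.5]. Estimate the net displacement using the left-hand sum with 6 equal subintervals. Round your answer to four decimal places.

1.8711

Δt = (6.5 − 3)/6 = 7/12.
Left endpoints: 3, 43/12, 25/6, 4.75, 16/3, 71/12.
h(3) = 0.625, h(43/12) = 60/103, h(25/6) = 6/11, h(4.75) = 20/39, h(16/3) = 15/31, h(71/12) = 60/131.
Sum = Δt · [h(3) + h(43/12) + h(25/6) + ...].
Sum ≈ 1.8711.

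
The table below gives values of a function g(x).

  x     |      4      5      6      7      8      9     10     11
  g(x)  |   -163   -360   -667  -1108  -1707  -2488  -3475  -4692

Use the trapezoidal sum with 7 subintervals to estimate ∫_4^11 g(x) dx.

-12232.5

Δx = 1.
T_7 = (1/2)·[(-163) + 2·(-360) + 2·(-667) + 2·(-1108) + 2·(-1707) + 2·(-2488) + 2·(-3475) + (-4692)] = -12232.5.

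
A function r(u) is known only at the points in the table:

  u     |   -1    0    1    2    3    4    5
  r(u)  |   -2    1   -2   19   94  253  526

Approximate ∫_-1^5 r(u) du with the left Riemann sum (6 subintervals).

Δu = 1.
Sum = 1·[(-2) + 1 + (-2) + 19 + 94 + 253] = 363.

363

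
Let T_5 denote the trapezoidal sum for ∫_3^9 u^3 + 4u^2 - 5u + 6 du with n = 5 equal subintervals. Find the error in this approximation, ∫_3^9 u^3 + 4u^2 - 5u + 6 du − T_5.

Exact integral: ∫_3^9 f(u) du = 2412.
T_5 = 2443.68.
Error = 2412 − 2443.68 = -31.68.

-31.68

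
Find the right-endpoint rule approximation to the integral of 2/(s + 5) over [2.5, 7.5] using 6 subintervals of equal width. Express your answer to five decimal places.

0.97852

Δs = (7.5 − 2.5)/6 = 5/6.
Right endpoints: 10/3, 25/6, 5, 35/6, 20/3, 7.5.
f(10/3) = 0.24, f(25/6) = 12/55, f(5) = 0.2, f(35/6) = 12/65, f(20/3) = 6/35, f(7.5) = 0.16.
Sum = Δs · [f(10/3) + f(25/6) + f(5) + ...].
Sum ≈ 0.97852.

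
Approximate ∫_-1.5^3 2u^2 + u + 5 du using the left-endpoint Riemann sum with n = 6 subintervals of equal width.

Δu = (3 − (-1.5))/6 = 0.75.
Left endpoints: -1.5, -0.75, 0, 0.75, 1.5, 2.25.
f(-1.5) = 8, f(-0.75) = 5.375, f(0) = 5, f(0.75) = 6.875, f(1.5) = 11, f(2.25) = 17.375.
Sum = Δu · [f(-1.5) + f(-0.75) + f(0) + ...].
Sum = 40.21875.

40.21875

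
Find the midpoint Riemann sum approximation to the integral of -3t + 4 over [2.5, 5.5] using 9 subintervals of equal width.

-24

Δt = (5.5 − 2.5)/9 = 1/3.
Midpoints: 8/3, 3, 10/3, 11/3, 4, 13/3, 14/3, 5, 16/3.
f(8/3) = -4, f(3) = -5, f(10/3) = -6, f(11/3) = -7, f(4) = -8, f(13/3) = -9, f(14/3) = -10, f(5) = -11, f(16/3) = -12.
Sum = Δt · [f(8/3) + f(3) + f(10/3) + ...].
Sum = -24.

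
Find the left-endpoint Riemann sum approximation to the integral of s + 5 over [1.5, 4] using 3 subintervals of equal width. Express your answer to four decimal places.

18.3333

Δs = (4 − 1.5)/3 = 5/6.
Left endpoints: 1.5, 7/3, 19/6.
f(1.5) = 6.5, f(7/3) = 22/3, f(19/6) = 49/6.
Sum = Δs · [f(1.5) + f(7/3) + f(19/6)].
Sum ≈ 18.3333.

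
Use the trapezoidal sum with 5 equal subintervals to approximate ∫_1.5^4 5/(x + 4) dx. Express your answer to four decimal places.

1.8753

Δx = (4 − 1.5)/5 = 0.5.
f(1.5) = 10/11, f(2) = 5/6, f(2.5) = 10/13, f(3) = 5/7, f(3.5) = 2/3, f(4) = 0.625.
T_5 = (Δx/2)·[f(x_0) + 2f(x_1) + ... + 2f(x_{4}) + f(x_5)].
Sum ≈ 1.8753.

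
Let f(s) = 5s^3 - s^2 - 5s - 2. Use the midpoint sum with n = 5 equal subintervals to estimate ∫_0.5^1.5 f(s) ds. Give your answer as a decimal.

Δs = (1.5 − 0.5)/5 = 0.2.
Midpoints: 0.6, 0.8, 1, 1.2, 1.4.
f(0.6) = -4.28, f(0.8) = -4.08, f(1) = -3, f(1.2) = -0.8, f(1.4) = 2.76.
Sum = Δs · [f(0.6) + f(0.8) + f(1) + f(1.2) + f(1.4)].
Sum = -1.88.

-1.88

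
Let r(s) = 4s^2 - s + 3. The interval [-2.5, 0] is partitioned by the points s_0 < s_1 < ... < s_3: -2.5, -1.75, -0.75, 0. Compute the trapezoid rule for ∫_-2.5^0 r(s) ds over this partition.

32.6875

Subinterval widths: 0.75, 1, 0.75.
r(-2.5) = 30.5, r(-1.75) = 17, r(-0.75) = 6, r(0) = 3.
On each subinterval the trapezoid contributes (Δs_i/2)·[r(s_{i-1}) + r(s_i)].
Sum = 32.6875.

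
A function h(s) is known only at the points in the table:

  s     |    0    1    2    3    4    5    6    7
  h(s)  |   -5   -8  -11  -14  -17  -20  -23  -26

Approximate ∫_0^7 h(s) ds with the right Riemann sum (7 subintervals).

-119

Δs = 1.
Sum = 1·[(-8) + (-11) + (-14) + (-17) + (-20) + (-23) + (-26)] = -119.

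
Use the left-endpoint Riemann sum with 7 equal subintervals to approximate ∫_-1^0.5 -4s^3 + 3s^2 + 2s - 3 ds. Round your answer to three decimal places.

Δs = (0.5 − (-1))/7 = 3/14.
Left endpoints: -1, -11/14, -4/7, -5/14, -1/7, 1/14, 2/7.
f(-1) = 2, f(-11/14) = -1069/1372, f(-4/7) = -829/343, f(-5/14) = -4321/1372, f(-1/7) = -1102/343, f(1/14) = -3901/1372, f(2/7) = -781/343.
Sum = Δs · [f(-1) + f(-11/14) + f(-4/7) + ...].
Sum ≈ -2.717.

-2.717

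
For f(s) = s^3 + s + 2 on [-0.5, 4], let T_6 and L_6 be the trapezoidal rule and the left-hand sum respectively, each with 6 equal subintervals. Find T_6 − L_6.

T_6 = 83.07421875.
L_6 = 57.33984375.
T_6 − L_6 = 25.734375.

25.734375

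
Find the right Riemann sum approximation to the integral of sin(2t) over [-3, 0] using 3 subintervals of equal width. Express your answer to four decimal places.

Δt = (0 − (-3))/3 = 1.
Right endpoints: -2, -1, 0.
f(-2) ≈ 0.7568, f(-1) ≈ -0.9093, f(0) ≈ 0.0000.
Sum = Δt · [f(-2) + f(-1) + f(0)].
Sum ≈ -0.1525.

-0.1525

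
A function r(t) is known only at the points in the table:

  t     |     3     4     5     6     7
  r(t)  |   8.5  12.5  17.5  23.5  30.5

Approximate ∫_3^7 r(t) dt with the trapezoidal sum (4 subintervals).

Δt = 1.
T_4 = (1/2)·[8.5 + 2·12.5 + 2·17.5 + 2·23.5 + 30.5] = 73.

73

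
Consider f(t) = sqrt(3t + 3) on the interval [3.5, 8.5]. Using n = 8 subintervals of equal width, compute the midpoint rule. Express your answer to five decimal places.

22.79011

Δt = (8.5 − 3.5)/8 = 0.625.
Midpoints: 3.8125, 4.4375, 5.0625, 5.6875, 6.3125, 6.9375, 7.5625, 8.1875.
f(3.8125) ≈ 3.79967, f(4.4375) ≈ 4.03887, f(5.0625) ≈ 4.26468, f(5.6875) ≈ 4.47912, f(6.3125) ≈ 4.68375, f(6.9375) ≈ 4.87981, f(7.5625) ≈ 5.06828, f(8.1875) ≈ 5.25000.
Sum = Δt · [f(3.8125) + f(4.4375) + f(5.0625) + ...].
Sum ≈ 22.79011.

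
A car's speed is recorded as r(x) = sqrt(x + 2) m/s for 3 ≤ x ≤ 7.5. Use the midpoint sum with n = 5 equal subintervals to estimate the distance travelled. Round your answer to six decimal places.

12.069152

Δx = (7.5 − 3)/5 = 0.9.
Midpoints: 3.45, 4.35, 5.25, 6.15, 7.05.
r(3.45) ≈ 2.334524, r(4.35) ≈ 2.519921, r(5.25) ≈ 2.692582, r(6.15) ≈ 2.854820, r(7.05) ≈ 3.008322.
Sum = Δx · [r(3.45) + r(4.35) + r(5.25) + r(6.15) + r(7.05)].
Sum ≈ 12.069152.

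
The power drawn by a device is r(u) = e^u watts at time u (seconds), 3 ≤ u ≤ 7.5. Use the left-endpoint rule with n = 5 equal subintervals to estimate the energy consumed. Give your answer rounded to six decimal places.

Δu = (7.5 − 3)/5 = 0.9.
Left endpoints: 3, 3.9, 4.8, 5.7, 6.6.
r(3) ≈ 20.085537, r(3.9) ≈ 49.402449, r(4.8) ≈ 121.510418, r(5.7) ≈ 298.867401, r(6.6) ≈ 735.095189.
Sum = Δu · [r(3) + r(3.9) + r(4.8) + r(5.7) + r(6.6)].
Sum ≈ 1102.464894.

1102.464894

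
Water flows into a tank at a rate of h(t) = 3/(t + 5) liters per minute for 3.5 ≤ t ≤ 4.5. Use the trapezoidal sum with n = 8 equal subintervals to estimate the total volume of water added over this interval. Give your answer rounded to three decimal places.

Δt = (4.5 − 3.5)/8 = 0.125.
h(3.5) = 6/17, h(3.625) = 8/23, h(3.75) = 12/35, h(3.875) = 24/71, h(4) = 1/3, h(4.125) = 24/73, h(4.25) = 12/37, h(4.375) = 0.32, h(4.5) = 6/19.
T_8 = (Δt/2)·[h(t_0) + 2h(t_1) + ... + 2h(t_{7}) + h(t_8)].
Sum ≈ 0.334.

0.334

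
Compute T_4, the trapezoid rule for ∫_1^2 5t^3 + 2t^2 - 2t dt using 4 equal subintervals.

Δt = (2 − 1)/4 = 0.25.
f(1) = 5, f(1.25) = 10.390625, f(1.5) = 18.375, f(1.75) = 29.421875, f(2) = 44.
T_4 = (Δt/2)·[f(t_0) + 2f(t_1) + 2f(t_2) + 2f(t_3) + f(t_4)].
Sum = 20.671875.

20.671875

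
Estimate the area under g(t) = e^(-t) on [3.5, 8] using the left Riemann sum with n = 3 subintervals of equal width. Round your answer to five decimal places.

Δt = (8 − 3.5)/3 = 1.5.
Left endpoints: 3.5, 5, 6.5.
g(3.5) ≈ 0.03020, g(5) ≈ 0.00674, g(6.5) ≈ 0.00150.
Sum = Δt · [g(3.5) + g(5) + g(6.5)].
Sum ≈ 0.05766.

0.05766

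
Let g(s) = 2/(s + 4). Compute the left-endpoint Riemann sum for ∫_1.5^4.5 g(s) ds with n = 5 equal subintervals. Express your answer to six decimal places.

0.910290

Δs = (4.5 − 1.5)/5 = 0.6.
Left endpoints: 1.5, 2.1, 2.7, 3.3, 3.9.
g(1.5) = 4/11, g(2.1) = 20/61, g(2.7) = 20/67, g(3.3) = 20/73, g(3.9) = 20/79.
Sum = Δs · [g(1.5) + g(2.1) + g(2.7) + g(3.3) + g(3.9)].
Sum ≈ 0.910290.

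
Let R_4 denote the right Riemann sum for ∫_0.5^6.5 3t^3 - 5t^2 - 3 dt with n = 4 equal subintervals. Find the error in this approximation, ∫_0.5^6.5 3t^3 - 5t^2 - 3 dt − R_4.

-519.75

Exact integral: ∫_0.5^6.5 f(t) dt = 863.25.
R_4 = 1383.
Error = 863.25 − 1383 = -519.75.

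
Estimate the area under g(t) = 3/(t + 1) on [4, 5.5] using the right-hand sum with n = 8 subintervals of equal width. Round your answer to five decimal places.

0.77426

Δt = (5.5 − 4)/8 = 0.1875.
Right endpoints: 4.1875, 4.375, 4.5625, 4.75, 4.9375, 5.125, 5.3125, 5.5.
g(4.1875) = 48/83, g(4.375) = 24/43, g(4.5625) = 48/89, g(4.75) = 12/23, g(4.9375) = 48/95, g(5.125) = 24/49, g(5.3125) = 48/101, g(5.5) = 6/13.
Sum = Δt · [g(4.1875) + g(4.375) + g(4.5625) + ...].
Sum ≈ 0.77426.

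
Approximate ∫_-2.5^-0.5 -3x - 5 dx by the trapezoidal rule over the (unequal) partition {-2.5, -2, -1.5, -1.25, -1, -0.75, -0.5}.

-1

Subinterval widths: 0.5, 0.5, 0.25, 0.25, 0.25, 0.25.
f(-2.5) = 2.5, f(-2) = 1, f(-1.5) = -0.5, f(-1.25) = -1.25, f(-1) = -2, f(-0.75) = -2.75, f(-0.5) = -3.5.
On each subinterval the trapezoid contributes (Δx_i/2)·[f(x_{i-1}) + f(x_i)].
Sum = -1.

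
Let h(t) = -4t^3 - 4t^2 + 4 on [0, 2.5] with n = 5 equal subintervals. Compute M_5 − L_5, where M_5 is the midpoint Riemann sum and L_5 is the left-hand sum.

M_5 = -48.90625.
L_5 = -30.
M_5 − L_5 = -18.90625.

-18.90625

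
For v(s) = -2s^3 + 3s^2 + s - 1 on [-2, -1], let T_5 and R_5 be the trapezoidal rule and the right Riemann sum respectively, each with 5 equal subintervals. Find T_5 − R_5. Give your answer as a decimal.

2.2

T_5 = 12.08.
R_5 = 9.88.
T_5 − R_5 = 2.2.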